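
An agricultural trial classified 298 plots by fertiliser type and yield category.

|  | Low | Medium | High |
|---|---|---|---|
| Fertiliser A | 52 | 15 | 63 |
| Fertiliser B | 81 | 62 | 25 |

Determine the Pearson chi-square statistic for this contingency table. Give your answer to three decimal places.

47.345

Row totals: 130, 168. Column totals: 133, 77, 88. Grand total N = 298.
Expected counts (row total × column total / N):
  Fertiliser A, Low: 130×133/298 = 58.02013
  Fertiliser A, Medium: 130×77/298 = 33.59060
  Fertiliser A, High: 130×88/298 = 38.38926
  Fertiliser B, Low: 168×133/298 = 74.97987
  Fertiliser B, Medium: 168×77/298 = 43.40940
  Fertiliser B, High: 168×88/298 = 49.61074
Contributions (O − E)²/E:
  (52 − 58.02013)²/58.02013 = 0.6246
  (15 − 33.59060)²/33.59060 = 10.2889
  (63 − 38.38926)²/38.38926 = 15.7776
  (81 − 74.97987)²/74.97987 = 0.4834
  (62 − 43.40940)²/43.40940 = 7.9616
  (25 − 49.61074)²/49.61074 = 12.2088
χ² = 0.6246 + 10.2889 + 15.7776 + 0.4834 + 7.9616 + 12.2088 = 47.345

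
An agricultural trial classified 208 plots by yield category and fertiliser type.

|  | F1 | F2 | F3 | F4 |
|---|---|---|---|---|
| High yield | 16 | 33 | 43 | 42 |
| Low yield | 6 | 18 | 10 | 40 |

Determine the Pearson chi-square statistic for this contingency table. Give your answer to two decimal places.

13.36

Row totals: 134, 74. Column totals: 22, 51, 53, 82. Grand total N = 208.
Expected counts (row total × column total / N):
  High yield, F1: 134×22/208 = 14.173
  High yield, F2: 134×51/208 = 32.856
  High yield, F3: 134×53/208 = 34.144
  High yield, F4: 134×82/208 = 52.827
  Low yield, F1: 74×22/208 = 7.827
  Low yield, F2: 74×51/208 = 18.144
  Low yield, F3: 74×53/208 = 18.856
  Low yield, F4: 74×82/208 = 29.173
Contributions (O − E)²/E:
  (16 − 14.173)²/14.173 = 0.2355
  (33 − 32.856)²/32.856 = 0.0006
  (43 − 34.144)²/34.144 = 2.2970
  (42 − 52.827)²/52.827 = 2.2190
  (6 − 7.827)²/7.827 = 0.4265
  (18 − 18.144)²/18.144 = 0.0011
  (10 − 18.856)²/18.856 = 4.1594
  (40 − 29.173)²/29.173 = 4.0182
χ² = 0.2355 + 0.0006 + 2.2970 + 2.2190 + 0.4265 + 0.0011 + 4.1594 + 4.0182 = 13.36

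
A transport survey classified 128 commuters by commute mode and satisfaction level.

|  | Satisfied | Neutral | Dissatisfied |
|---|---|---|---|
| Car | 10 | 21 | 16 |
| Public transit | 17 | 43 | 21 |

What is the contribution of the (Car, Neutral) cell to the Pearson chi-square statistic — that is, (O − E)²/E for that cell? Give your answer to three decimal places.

0.266

Row total (Car) = 47; column total (Neutral) = 64; N = 128.
Expected count E = 47 × 64 / 128 = 23.5000.
Contribution = (O − E)²/E = (21 − 23.5000)² / 23.5000 = 0.266.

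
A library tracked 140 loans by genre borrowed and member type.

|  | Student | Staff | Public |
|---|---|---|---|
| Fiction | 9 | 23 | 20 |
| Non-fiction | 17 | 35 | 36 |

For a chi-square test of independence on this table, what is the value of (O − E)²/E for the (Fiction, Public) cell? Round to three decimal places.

Row total (Fiction) = 52; column total (Public) = 56; N = 140.
Expected count E = 52 × 56 / 140 = 20.8000.
Contribution = (O − E)²/E = (20 − 20.8000)² / 20.8000 = 0.031.

0.031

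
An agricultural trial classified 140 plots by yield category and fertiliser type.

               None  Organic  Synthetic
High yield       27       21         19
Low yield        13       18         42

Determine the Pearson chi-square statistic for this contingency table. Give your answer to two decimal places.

13.57

Row totals: 67, 73. Column totals: 40, 39, 61. Grand total N = 140.
Expected counts (row total × column total / N):
  High yield, None: 67×40/140 = 19.143
  High yield, Organic: 67×39/140 = 18.664
  High yield, Synthetic: 67×61/140 = 29.193
  Low yield, None: 73×40/140 = 20.857
  Low yield, Organic: 73×39/140 = 20.336
  Low yield, Synthetic: 73×61/140 = 31.807
Contributions (O − E)²/E:
  (27 − 19.143)²/19.143 = 3.2248
  (21 − 18.664)²/18.664 = 0.2924
  (19 − 29.193)²/29.193 = 3.5590
  (13 − 20.857)²/20.857 = 2.9598
  (18 − 20.336)²/20.336 = 0.2683
  (42 − 31.807)²/31.807 = 3.2665
χ² = 3.2248 + 0.2924 + 3.5590 + 2.9598 + 0.2683 + 3.2665 = 13.57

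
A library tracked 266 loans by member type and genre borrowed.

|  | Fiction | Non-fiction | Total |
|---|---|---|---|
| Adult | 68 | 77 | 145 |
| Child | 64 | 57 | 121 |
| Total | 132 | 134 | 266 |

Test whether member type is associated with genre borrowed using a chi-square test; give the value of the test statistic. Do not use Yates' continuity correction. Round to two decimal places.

0.95

Grand total N = 266.
Expected counts (row total × column total / N):
  Adult, Fiction: 145×132/266 = 71.955
  Adult, Non-fiction: 145×134/266 = 73.045
  Child, Fiction: 121×132/266 = 60.045
  Child, Non-fiction: 121×134/266 = 60.955
Contributions (O − E)²/E:
  (68 − 71.955)²/71.955 = 0.2174
  (77 − 73.045)²/73.045 = 0.2141
  (64 − 60.045)²/60.045 = 0.2605
  (57 − 60.955)²/60.955 = 0.2566
χ² = 0.2174 + 0.2141 + 0.2605 + 0.2566 = 0.95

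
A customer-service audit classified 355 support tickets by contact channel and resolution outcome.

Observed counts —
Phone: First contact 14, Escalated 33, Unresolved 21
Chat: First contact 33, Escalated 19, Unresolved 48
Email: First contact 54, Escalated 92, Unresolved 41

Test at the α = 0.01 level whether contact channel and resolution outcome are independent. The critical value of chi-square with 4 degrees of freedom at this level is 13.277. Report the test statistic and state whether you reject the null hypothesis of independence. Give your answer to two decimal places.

Row totals: 68, 100, 187. Column totals: 101, 144, 110. Grand total N = 355.
Expected counts (row total × column total / N):
  Phone, First contact: 68×101/355 = 19.346
  Phone, Escalated: 68×144/355 = 27.583
  Phone, Unresolved: 68×110/355 = 21.070
  Chat, First contact: 100×101/355 = 28.451
  Chat, Escalated: 100×144/355 = 40.563
  Chat, Unresolved: 100×110/355 = 30.986
  Email, First contact: 187×101/355 = 53.203
  Email, Escalated: 187×144/355 = 75.854
  Email, Unresolved: 187×110/355 = 57.944
Contributions (O − E)²/E:
  (14 − 19.346)²/19.346 = 1.4773
  (33 − 27.583)²/27.583 = 1.0638
  (21 − 21.070)²/21.070 = 0.0002
  (33 − 28.451)²/28.451 = 0.7273
  (19 − 40.563)²/40.563 = 11.4627
  (48 − 30.986)²/30.986 = 9.3422
  (54 − 53.203)²/53.203 = 0.0119
  (92 − 75.854)²/75.854 = 3.4368
  (41 − 57.944)²/57.944 = 4.9548
χ² = 1.4773 + 1.0638 + 0.0002 + 0.7273 + 11.4627 + 9.3422 + 0.0119 + 3.4368 + 4.9548 = 32.48
df = (3−1)(3−1) = 4. Since 32.48 > 13.277, reject the null hypothesis of independence at α = 0.01.

32.48; reject H₀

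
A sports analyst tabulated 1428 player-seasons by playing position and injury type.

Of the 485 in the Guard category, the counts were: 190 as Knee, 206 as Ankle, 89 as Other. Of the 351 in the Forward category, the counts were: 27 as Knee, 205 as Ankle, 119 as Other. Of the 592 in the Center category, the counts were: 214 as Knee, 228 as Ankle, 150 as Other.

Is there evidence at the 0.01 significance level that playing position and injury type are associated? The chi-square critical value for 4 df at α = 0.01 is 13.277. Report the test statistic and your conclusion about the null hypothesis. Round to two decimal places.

Row totals: 485, 351, 592. Column totals: 431, 639, 358. Grand total N = 1428.
Expected counts (row total × column total / N):
  Guard, Knee: 485×431/1428 = 146.3831
  Guard, Ankle: 485×639/1428 = 217.0273
  Guard, Other: 485×358/1428 = 121.5896
  Forward, Knee: 351×431/1428 = 105.9391
  Forward, Ankle: 351×639/1428 = 157.0651
  Forward, Other: 351×358/1428 = 87.9958
  Center, Knee: 592×431/1428 = 178.6779
  Center, Ankle: 592×639/1428 = 264.9076
  Center, Other: 592×358/1428 = 148.4146
Contributions (O − E)²/E:
  (190 − 146.3831)²/146.3831 = 12.9963
  (206 − 217.0273)²/217.0273 = 0.5603
  (89 − 121.5896)²/121.5896 = 8.7350
  (27 − 105.9391)²/105.9391 = 58.8204
  (205 − 157.0651)²/157.0651 = 14.6293
  (119 − 87.9958)²/87.9958 = 10.9239
  (214 − 178.6779)²/178.6779 = 6.9827
  (228 − 264.9076)²/264.9076 = 5.1421
  (150 − 148.4146)²/148.4146 = 0.0169
χ² = 12.9963 + 0.5603 + 8.7350 + 58.8204 + 14.6293 + 10.9239 + 6.9827 + 5.1421 + 0.0169 = 118.81
df = (3−1)(3−1) = 4. Since 118.81 > 13.277, reject the null hypothesis of independence at α = 0.01.

118.81; reject H₀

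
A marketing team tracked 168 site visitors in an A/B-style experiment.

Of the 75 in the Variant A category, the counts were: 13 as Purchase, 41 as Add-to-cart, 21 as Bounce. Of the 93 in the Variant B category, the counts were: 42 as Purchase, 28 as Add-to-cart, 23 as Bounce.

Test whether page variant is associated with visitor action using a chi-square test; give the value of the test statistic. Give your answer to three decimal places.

16.087

Row totals: 75, 93. Column totals: 55, 69, 44. Grand total N = 168.
Expected counts (row total × column total / N):
  Variant A, Purchase: 75×55/168 = 24.55357
  Variant A, Add-to-cart: 75×69/168 = 30.80357
  Variant A, Bounce: 75×44/168 = 19.64286
  Variant B, Purchase: 93×55/168 = 30.44643
  Variant B, Add-to-cart: 93×69/168 = 38.19643
  Variant B, Bounce: 93×44/168 = 24.35714
Contributions (O − E)²/E:
  (13 − 24.55357)²/24.55357 = 5.4365
  (41 − 30.80357)²/30.80357 = 3.3752
  (21 − 19.64286)²/19.64286 = 0.0938
  (42 − 30.44643)²/30.44643 = 4.3843
  (28 − 38.19643)²/38.19643 = 2.7219
  (23 − 24.35714)²/24.35714 = 0.0756
χ² = 5.4365 + 3.3752 + 0.0938 + 4.3843 + 2.7219 + 0.0756 = 16.087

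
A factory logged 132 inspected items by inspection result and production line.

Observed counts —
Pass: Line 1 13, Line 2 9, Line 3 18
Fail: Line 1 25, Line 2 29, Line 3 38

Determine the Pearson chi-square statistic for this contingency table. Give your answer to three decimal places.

1.153

Row totals: 40, 92. Column totals: 38, 38, 56. Grand total N = 132.
Expected counts (row total × column total / N):
  Pass, Line 1: 40×38/132 = 11.5152
  Pass, Line 2: 40×38/132 = 11.5152
  Pass, Line 3: 40×56/132 = 16.9697
  Fail, Line 1: 92×38/132 = 26.4848
  Fail, Line 2: 92×38/132 = 26.4848
  Fail, Line 3: 92×56/132 = 39.0303
Contributions (O − E)²/E:
  (13 − 11.5152)²/11.5152 = 0.1915
  (9 − 11.5152)²/11.5152 = 0.5494
  (18 − 16.9697)²/16.9697 = 0.0626
  (25 − 26.4848)²/26.4848 = 0.0832
  (29 − 26.4848)²/26.4848 = 0.2389
  (38 − 39.0303)²/39.0303 = 0.0272
χ² = 0.1915 + 0.5494 + 0.0626 + 0.0832 + 0.2389 + 0.0272 = 1.153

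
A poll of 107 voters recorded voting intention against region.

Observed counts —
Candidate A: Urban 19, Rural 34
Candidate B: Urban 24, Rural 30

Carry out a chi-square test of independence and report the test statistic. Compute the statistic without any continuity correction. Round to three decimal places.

Row totals: 53, 54. Column totals: 43, 64. Grand total N = 107.
Expected counts (row total × column total / N):
  Candidate A, Urban: 53×43/107 = 21.2991
  Candidate A, Rural: 53×64/107 = 31.7009
  Candidate B, Urban: 54×43/107 = 21.7009
  Candidate B, Rural: 54×64/107 = 32.2991
Contributions (O − E)²/E:
  (19 − 21.2991)²/21.2991 = 0.2482
  (34 − 31.7009)²/31.7009 = 0.1667
  (24 − 21.7009)²/21.7009 = 0.2436
  (30 − 32.2991)²/32.2991 = 0.1637
χ² = 0.2482 + 0.1667 + 0.2436 + 0.1637 = 0.822

0.822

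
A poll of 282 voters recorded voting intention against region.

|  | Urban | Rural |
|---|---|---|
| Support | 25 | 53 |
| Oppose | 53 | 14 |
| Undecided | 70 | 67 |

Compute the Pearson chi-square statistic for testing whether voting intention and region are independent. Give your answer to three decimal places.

32.203

Row totals: 78, 67, 137. Column totals: 148, 134. Grand total N = 282.
Expected counts (row total × column total / N):
  Support, Urban: 78×148/282 = 40.9362
  Support, Rural: 78×134/282 = 37.0638
  Oppose, Urban: 67×148/282 = 35.1631
  Oppose, Rural: 67×134/282 = 31.8369
  Undecided, Urban: 137×148/282 = 71.9007
  Undecided, Rural: 137×134/282 = 65.0993
Contributions (O − E)²/E:
  (25 − 40.9362)²/40.9362 = 6.2039
  (53 − 37.0638)²/37.0638 = 6.8520
  (53 − 35.1631)²/35.1631 = 9.0480
  (14 − 31.8369)²/31.8369 = 9.9933
  (70 − 71.9007)²/71.9007 = 0.0502
  (67 − 65.0993)²/65.0993 = 0.0555
χ² = 6.2039 + 6.8520 + 9.0480 + 9.9933 + 0.0502 + 0.0555 = 32.203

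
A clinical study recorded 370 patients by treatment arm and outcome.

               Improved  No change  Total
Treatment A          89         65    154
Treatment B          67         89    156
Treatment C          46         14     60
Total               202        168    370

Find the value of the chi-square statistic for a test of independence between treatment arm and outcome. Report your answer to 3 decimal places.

20.962

Grand total N = 370.
Expected counts (row total × column total / N):
  Treatment A, Improved: 154×202/370 = 84.0757
  Treatment A, No change: 154×168/370 = 69.9243
  Treatment B, Improved: 156×202/370 = 85.1676
  Treatment B, No change: 156×168/370 = 70.8324
  Treatment C, Improved: 60×202/370 = 32.7568
  Treatment C, No change: 60×168/370 = 27.2432
Contributions (O − E)²/E:
  (89 − 84.0757)²/84.0757 = 0.2884
  (65 − 69.9243)²/69.9243 = 0.3468
  (67 − 85.1676)²/85.1676 = 3.8754
  (89 − 70.8324)²/70.8324 = 4.6598
  (46 − 32.7568)²/32.7568 = 5.3541
  (14 − 27.2432)²/27.2432 = 6.4377
χ² = 0.2884 + 0.3468 + 3.8754 + 4.6598 + 5.3541 + 6.4377 = 20.962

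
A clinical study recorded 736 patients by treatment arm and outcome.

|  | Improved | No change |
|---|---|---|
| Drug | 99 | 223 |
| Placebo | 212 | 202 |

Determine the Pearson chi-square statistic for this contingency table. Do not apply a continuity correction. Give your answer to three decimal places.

Row totals: 322, 414. Column totals: 311, 425. Grand total N = 736.
Expected counts (row total × column total / N):
  Drug, Improved: 322×311/736 = 136.0625
  Drug, No change: 322×425/736 = 185.9375
  Placebo, Improved: 414×311/736 = 174.9375
  Placebo, No change: 414×425/736 = 239.0625
Contributions (O − E)²/E:
  (99 − 136.0625)²/136.0625 = 10.0956
  (223 − 185.9375)²/185.9375 = 7.3876
  (212 − 174.9375)²/174.9375 = 7.8521
  (202 − 239.0625)²/239.0625 = 5.7459
χ² = 10.0956 + 7.3876 + 7.8521 + 5.7459 = 31.081

31.081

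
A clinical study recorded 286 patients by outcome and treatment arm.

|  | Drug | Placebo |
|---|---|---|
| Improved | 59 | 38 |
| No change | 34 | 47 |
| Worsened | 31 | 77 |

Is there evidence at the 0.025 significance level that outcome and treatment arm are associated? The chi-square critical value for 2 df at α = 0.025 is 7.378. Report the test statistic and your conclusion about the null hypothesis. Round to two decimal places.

Row totals: 97, 81, 108. Column totals: 124, 162. Grand total N = 286.
Expected counts (row total × column total / N):
  Improved, Drug: 97×124/286 = 42.056
  Improved, Placebo: 97×162/286 = 54.944
  No change, Drug: 81×124/286 = 35.119
  No change, Placebo: 81×162/286 = 45.881
  Worsened, Drug: 108×124/286 = 46.825
  Worsened, Placebo: 108×162/286 = 61.175
Contributions (O − E)²/E:
  (59 − 42.056)²/42.056 = 6.8266
  (38 − 54.944)²/54.944 = 5.2253
  (34 − 35.119)²/35.119 = 0.0357
  (47 − 45.881)²/45.881 = 0.0273
  (31 − 46.825)²/46.825 = 5.3482
  (77 − 61.175)²/61.175 = 4.0937
χ² = 6.8266 + 5.2253 + 0.0357 + 0.0273 + 5.3482 + 4.0937 = 21.56
df = (3−1)(2−1) = 2. Since 21.56 > 7.378, reject the null hypothesis of independence at α = 0.025.

21.56; reject H₀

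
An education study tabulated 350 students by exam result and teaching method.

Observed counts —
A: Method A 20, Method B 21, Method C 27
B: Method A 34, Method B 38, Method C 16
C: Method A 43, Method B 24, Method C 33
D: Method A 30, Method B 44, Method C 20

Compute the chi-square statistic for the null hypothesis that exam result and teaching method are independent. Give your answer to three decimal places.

20.394

Row totals: 68, 88, 100, 94. Column totals: 127, 127, 96. Grand total N = 350.
Expected counts (row total × column total / N):
  A, Method A: 68×127/350 = 24.6743
  A, Method B: 68×127/350 = 24.6743
  A, Method C: 68×96/350 = 18.6514
  B, Method A: 88×127/350 = 31.9314
  B, Method B: 88×127/350 = 31.9314
  B, Method C: 88×96/350 = 24.1371
  C, Method A: 100×127/350 = 36.2857
  C, Method B: 100×127/350 = 36.2857
  C, Method C: 100×96/350 = 27.4286
  D, Method A: 94×127/350 = 34.1086
  D, Method B: 94×127/350 = 34.1086
  D, Method C: 94×96/350 = 25.7829
Contributions (O − E)²/E:
  (20 − 24.6743)²/24.6743 = 0.8855
  (21 − 24.6743)²/24.6743 = 0.5471
  (27 − 18.6514)²/18.6514 = 3.7369
  (34 − 31.9314)²/31.9314 = 0.1340
  (38 − 31.9314)²/31.9314 = 1.1533
  (16 − 24.1371)²/24.1371 = 2.7432
  (43 − 36.2857)²/36.2857 = 1.2424
  (24 − 36.2857)²/36.2857 = 4.1597
  (33 − 27.4286)²/27.4286 = 1.1317
  (30 − 34.1086)²/34.1086 = 0.4949
  (44 − 34.1086)²/34.1086 = 2.8685
  (20 − 25.7829)²/25.7829 = 1.2971
χ² = 0.8855 + 0.5471 + 3.7369 + 0.1340 + 1.1533 + 2.7432 + 1.2424 + 4.1597 + 1.1317 + 0.4949 + 2.8685 + 1.2971 = 20.394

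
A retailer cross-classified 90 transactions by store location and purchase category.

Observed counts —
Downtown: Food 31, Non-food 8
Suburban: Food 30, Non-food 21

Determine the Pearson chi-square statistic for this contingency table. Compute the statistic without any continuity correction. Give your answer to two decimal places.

4.32

Row totals: 39, 51. Column totals: 61, 29. Grand total N = 90.
Expected counts (row total × column total / N):
  Downtown, Food: 39×61/90 = 26.433
  Downtown, Non-food: 39×29/90 = 12.567
  Suburban, Food: 51×61/90 = 34.567
  Suburban, Non-food: 51×29/90 = 16.433
Contributions (O − E)²/E:
  (31 − 26.433)²/26.433 = 0.7891
  (8 − 12.567)²/12.567 = 1.6597
  (30 − 34.567)²/34.567 = 0.6034
  (21 − 16.433)²/16.433 = 1.2692
χ² = 0.7891 + 1.6597 + 0.6034 + 1.2692 = 4.32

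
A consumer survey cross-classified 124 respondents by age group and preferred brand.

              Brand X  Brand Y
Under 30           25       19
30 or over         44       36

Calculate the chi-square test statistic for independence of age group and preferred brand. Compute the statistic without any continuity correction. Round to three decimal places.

Row totals: 44, 80. Column totals: 69, 55. Grand total N = 124.
Expected counts (row total × column total / N):
  Under 30, Brand X: 44×69/124 = 24.4839
  Under 30, Brand Y: 44×55/124 = 19.5161
  30 or over, Brand X: 80×69/124 = 44.5161
  30 or over, Brand Y: 80×55/124 = 35.4839
Contributions (O − E)²/E:
  (25 − 24.4839)²/24.4839 = 0.0109
  (19 − 19.5161)²/19.5161 = 0.0136
  (44 − 44.5161)²/44.5161 = 0.0060
  (36 − 35.4839)²/35.4839 = 0.0075
χ² = 0.0109 + 0.0136 + 0.0060 + 0.0075 = 0.038

0.038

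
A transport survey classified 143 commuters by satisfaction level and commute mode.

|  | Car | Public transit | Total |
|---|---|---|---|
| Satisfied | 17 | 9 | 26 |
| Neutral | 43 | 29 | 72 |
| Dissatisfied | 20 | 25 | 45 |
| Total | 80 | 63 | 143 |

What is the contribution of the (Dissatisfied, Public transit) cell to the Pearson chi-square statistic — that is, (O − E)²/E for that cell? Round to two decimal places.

Row total (Dissatisfied) = 45; column total (Public transit) = 63; N = 143.
Expected count E = 45 × 63 / 143 = 19.825.
Contribution = (O − E)²/E = (25 − 19.825)² / 19.825 = 1.35.

1.35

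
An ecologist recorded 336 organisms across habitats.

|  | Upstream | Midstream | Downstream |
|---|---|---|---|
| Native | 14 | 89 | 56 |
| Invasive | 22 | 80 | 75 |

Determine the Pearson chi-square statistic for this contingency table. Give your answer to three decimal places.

Row totals: 159, 177. Column totals: 36, 169, 131. Grand total N = 336.
Expected counts (row total × column total / N):
  Native, Upstream: 159×36/336 = 17.0357
  Native, Midstream: 159×169/336 = 79.9732
  Native, Downstream: 159×131/336 = 61.9911
  Invasive, Upstream: 177×36/336 = 18.9643
  Invasive, Midstream: 177×169/336 = 89.0268
  Invasive, Downstream: 177×131/336 = 69.0089
Contributions (O − E)²/E:
  (14 − 17.0357)²/17.0357 = 0.5410
  (89 − 79.9732)²/79.9732 = 1.0189
  (56 − 61.9911)²/61.9911 = 0.5790
  (22 − 18.9643)²/18.9643 = 0.4859
  (80 − 89.0268)²/89.0268 = 0.9153
  (75 − 69.0089)²/69.0089 = 0.5201
χ² = 0.5410 + 1.0189 + 0.5790 + 0.4859 + 0.9153 + 0.5201 = 4.060

4.060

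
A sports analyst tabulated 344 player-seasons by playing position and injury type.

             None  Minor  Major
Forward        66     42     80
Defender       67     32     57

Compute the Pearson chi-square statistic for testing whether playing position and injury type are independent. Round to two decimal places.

Row totals: 188, 156. Column totals: 133, 74, 137. Grand total N = 344.
Expected counts (row total × column total / N):
  Forward, None: 188×133/344 = 72.686
  Forward, Minor: 188×74/344 = 40.442
  Forward, Major: 188×137/344 = 74.872
  Defender, None: 156×133/344 = 60.314
  Defender, Minor: 156×74/344 = 33.558
  Defender, Major: 156×137/344 = 62.128
Contributions (O − E)²/E:
  (66 − 72.686)²/72.686 = 0.6150
  (42 − 40.442)²/40.442 = 0.0600
  (80 − 74.872)²/74.872 = 0.3512
  (67 − 60.314)²/60.314 = 0.7412
  (32 − 33.558)²/33.558 = 0.0723
  (57 − 62.128)²/62.128 = 0.4233
χ² = 0.6150 + 0.0600 + 0.3512 + 0.7412 + 0.0723 + 0.4233 = 2.26

2.26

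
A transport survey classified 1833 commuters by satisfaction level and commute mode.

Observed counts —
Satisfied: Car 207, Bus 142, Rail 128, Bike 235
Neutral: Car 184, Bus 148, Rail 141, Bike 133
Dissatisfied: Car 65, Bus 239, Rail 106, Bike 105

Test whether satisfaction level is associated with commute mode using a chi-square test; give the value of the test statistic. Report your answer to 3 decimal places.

Row totals: 712, 606, 515. Column totals: 456, 529, 375, 473. Grand total N = 1833.
Expected counts (row total × column total / N):
  Satisfied, Car: 712×456/1833 = 177.12602
  Satisfied, Bus: 712×529/1833 = 205.48172
  Satisfied, Rail: 712×375/1833 = 145.66285
  Satisfied, Bike: 712×473/1833 = 183.72941
  Neutral, Car: 606×456/1833 = 150.75614
  Neutral, Bus: 606×529/1833 = 174.89034
  Neutral, Rail: 606×375/1833 = 123.97709
  Neutral, Bike: 606×473/1833 = 156.37643
  Dissatisfied, Car: 515×456/1833 = 128.11784
  Dissatisfied, Bus: 515×529/1833 = 148.62793
  Dissatisfied, Rail: 515×375/1833 = 105.36007
  Dissatisfied, Bike: 515×473/1833 = 132.89416
Contributions (O − E)²/E:
  (207 − 177.12602)²/177.12602 = 5.0385
  (142 − 205.48172)²/205.48172 = 19.6121
  (128 − 145.66285)²/145.66285 = 2.1418
  (235 − 183.72941)²/183.72941 = 14.3073
  (184 − 150.75614)²/150.75614 = 7.3307
  (148 − 174.89034)²/174.89034 = 4.1345
  (141 − 123.97709)²/123.97709 = 2.3374
  (133 − 156.37643)²/156.37643 = 3.4945
  (65 − 128.11784)²/128.11784 = 31.0953
  (239 − 148.62793)²/148.62793 = 54.9500
  (106 − 105.36007)²/105.36007 = 0.0039
  (105 − 132.89416)²/132.89416 = 5.8549
χ² = 5.0385 + 19.6121 + 2.1418 + 14.3073 + 7.3307 + 4.1345 + 2.3374 + 3.4945 + 31.0953 + 54.9500 + 0.0039 + 5.8549 = 150.301

150.301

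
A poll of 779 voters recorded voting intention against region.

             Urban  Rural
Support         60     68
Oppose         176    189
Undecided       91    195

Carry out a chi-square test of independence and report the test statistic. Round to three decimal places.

Row totals: 128, 365, 286. Column totals: 327, 452. Grand total N = 779.
Expected counts (row total × column total / N):
  Support, Urban: 128×327/779 = 53.7304
  Support, Rural: 128×452/779 = 74.2696
  Oppose, Urban: 365×327/779 = 153.2157
  Oppose, Rural: 365×452/779 = 211.7843
  Undecided, Urban: 286×327/779 = 120.0539
  Undecided, Rural: 286×452/779 = 165.9461
Contributions (O − E)²/E:
  (60 − 53.7304)²/53.7304 = 0.7316
  (68 − 74.2696)²/74.2696 = 0.5293
  (176 − 153.2157)²/153.2157 = 3.3882
  (189 − 211.7843)²/211.7843 = 2.4512
  (91 − 120.0539)²/120.0539 = 7.0313
  (195 − 165.9461)²/165.9461 = 5.0868
χ² = 0.7316 + 0.5293 + 3.3882 + 2.4512 + 7.0313 + 5.0868 = 19.218

19.218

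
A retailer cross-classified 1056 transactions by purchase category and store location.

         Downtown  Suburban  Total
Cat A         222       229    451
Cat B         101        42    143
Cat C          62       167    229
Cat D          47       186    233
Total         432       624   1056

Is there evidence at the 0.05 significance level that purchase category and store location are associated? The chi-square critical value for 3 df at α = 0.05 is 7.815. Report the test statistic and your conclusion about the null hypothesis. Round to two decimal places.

Grand total N = 1056.
Expected counts (row total × column total / N):
  Cat A, Downtown: 451×432/1056 = 184.500
  Cat A, Suburban: 451×624/1056 = 266.500
  Cat B, Downtown: 143×432/1056 = 58.500
  Cat B, Suburban: 143×624/1056 = 84.500
  Cat C, Downtown: 229×432/1056 = 93.682
  Cat C, Suburban: 229×624/1056 = 135.318
  Cat D, Downtown: 233×432/1056 = 95.318
  Cat D, Suburban: 233×624/1056 = 137.682
Contributions (O − E)²/E:
  (222 − 184.500)²/184.500 = 7.6220
  (229 − 266.500)²/266.500 = 5.2767
  (101 − 58.500)²/58.500 = 30.8761
  (42 − 84.500)²/84.500 = 21.3757
  (62 − 93.682)²/93.682 = 10.7144
  (167 − 135.318)²/135.318 = 7.4177
  (47 − 95.318)²/95.318 = 24.4931
  (186 − 137.682)²/137.682 = 16.9567
χ² = 7.6220 + 5.2767 + 30.8761 + 21.3757 + 10.7144 + 7.4177 + 24.4931 + 16.9567 = 124.73
df = (4−1)(2−1) = 3. Since 124.73 > 7.815, reject the null hypothesis of independence at α = 0.05.

124.73; reject H₀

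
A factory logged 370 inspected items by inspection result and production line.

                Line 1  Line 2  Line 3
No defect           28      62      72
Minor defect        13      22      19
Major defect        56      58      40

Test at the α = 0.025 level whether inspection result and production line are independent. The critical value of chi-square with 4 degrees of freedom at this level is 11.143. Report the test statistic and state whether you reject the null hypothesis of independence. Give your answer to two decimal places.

Row totals: 162, 54, 154. Column totals: 97, 142, 131. Grand total N = 370.
Expected counts (row total × column total / N):
  No defect, Line 1: 162×97/370 = 42.470
  No defect, Line 2: 162×142/370 = 62.173
  No defect, Line 3: 162×131/370 = 57.357
  Minor defect, Line 1: 54×97/370 = 14.157
  Minor defect, Line 2: 54×142/370 = 20.724
  Minor defect, Line 3: 54×131/370 = 19.119
  Major defect, Line 1: 154×97/370 = 40.373
  Major defect, Line 2: 154×142/370 = 59.103
  Major defect, Line 3: 154×131/370 = 54.524
Contributions (O − E)²/E:
  (28 − 42.470)²/42.470 = 4.9301
  (62 − 62.173)²/62.173 = 0.0005
  (72 − 57.357)²/57.357 = 3.7383
  (13 − 14.157)²/14.157 = 0.0946
  (22 − 20.724)²/20.724 = 0.0786
  (19 − 19.119)²/19.119 = 0.0007
  (56 − 40.373)²/40.373 = 6.0487
  (58 − 59.103)²/59.103 = 0.0206
  (40 − 54.524)²/54.524 = 3.8689
χ² = 4.9301 + 0.0005 + 3.7383 + 0.0946 + 0.0786 + 0.0007 + 6.0487 + 0.0206 + 3.8689 = 18.78
df = (3−1)(3−1) = 4. Since 18.78 > 11.143, reject the null hypothesis of independence at α = 0.025.

18.78; reject H₀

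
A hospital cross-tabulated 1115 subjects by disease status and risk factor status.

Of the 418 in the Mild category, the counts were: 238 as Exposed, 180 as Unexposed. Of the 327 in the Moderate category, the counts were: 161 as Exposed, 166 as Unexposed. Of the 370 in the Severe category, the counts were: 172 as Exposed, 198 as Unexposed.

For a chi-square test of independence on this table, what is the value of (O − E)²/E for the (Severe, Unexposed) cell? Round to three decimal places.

1.693

Row total (Severe) = 370; column total (Unexposed) = 544; N = 1115.
Expected count E = 370 × 544 / 1115 = 180.5202.
Contribution = (O − E)²/E = (198 − 180.5202)² / 180.5202 = 1.693.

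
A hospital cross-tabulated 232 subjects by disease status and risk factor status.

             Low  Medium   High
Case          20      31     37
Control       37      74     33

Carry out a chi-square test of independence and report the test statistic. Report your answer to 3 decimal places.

9.972

Row totals: 88, 144. Column totals: 57, 105, 70. Grand total N = 232.
Expected counts (row total × column total / N):
  Case, Low: 88×57/232 = 21.6207
  Case, Medium: 88×105/232 = 39.8276
  Case, High: 88×70/232 = 26.5517
  Control, Low: 144×57/232 = 35.3793
  Control, Medium: 144×105/232 = 65.1724
  Control, High: 144×70/232 = 43.4483
Contributions (O − E)²/E:
  (20 − 21.6207)²/21.6207 = 0.1215
  (31 − 39.8276)²/39.8276 = 1.9566
  (37 − 26.5517)²/26.5517 = 4.1115
  (37 − 35.3793)²/35.3793 = 0.0742
  (74 − 65.1724)²/65.1724 = 1.1957
  (33 − 43.4483)²/43.4483 = 2.5126
χ² = 0.1215 + 1.9566 + 4.1115 + 0.0742 + 1.1957 + 2.5126 = 9.972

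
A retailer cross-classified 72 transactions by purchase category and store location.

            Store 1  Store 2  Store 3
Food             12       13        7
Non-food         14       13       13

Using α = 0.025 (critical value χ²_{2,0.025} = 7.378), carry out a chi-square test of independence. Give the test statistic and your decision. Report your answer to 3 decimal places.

Row totals: 32, 40. Column totals: 26, 26, 20. Grand total N = 72.
Expected counts (row total × column total / N):
  Food, Store 1: 32×26/72 = 11.5556
  Food, Store 2: 32×26/72 = 11.5556
  Food, Store 3: 32×20/72 = 8.8889
  Non-food, Store 1: 40×26/72 = 14.4444
  Non-food, Store 2: 40×26/72 = 14.4444
  Non-food, Store 3: 40×20/72 = 11.1111
Contributions (O − E)²/E:
  (12 − 11.5556)²/11.5556 = 0.0171
  (13 − 11.5556)²/11.5556 = 0.1805
  (7 − 8.8889)²/8.8889 = 0.4014
  (14 − 14.4444)²/14.4444 = 0.0137
  (13 − 14.4444)²/14.4444 = 0.1444
  (13 − 11.1111)²/11.1111 = 0.3211
χ² = 0.0171 + 0.1805 + 0.4014 + 0.0137 + 0.1444 + 0.3211 = 1.078
df = (2−1)(3−1) = 2. Since 1.078 < 7.378, fail to reject the null hypothesis of independence at α = 0.025.

1.078; fail to reject H₀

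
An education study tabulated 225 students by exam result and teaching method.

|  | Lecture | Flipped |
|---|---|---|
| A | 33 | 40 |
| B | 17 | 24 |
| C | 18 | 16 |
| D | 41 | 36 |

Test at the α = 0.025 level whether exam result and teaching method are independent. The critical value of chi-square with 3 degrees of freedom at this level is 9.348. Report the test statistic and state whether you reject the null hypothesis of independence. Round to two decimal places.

2.09; fail to reject H₀

Row totals: 73, 41, 34, 77. Column totals: 109, 116. Grand total N = 225.
Expected counts (row total × column total / N):
  A, Lecture: 73×109/225 = 35.364
  A, Flipped: 73×116/225 = 37.636
  B, Lecture: 41×109/225 = 19.862
  B, Flipped: 41×116/225 = 21.138
  C, Lecture: 34×109/225 = 16.471
  C, Flipped: 34×116/225 = 17.529
  D, Lecture: 77×109/225 = 37.302
  D, Flipped: 77×116/225 = 39.698
Contributions (O − E)²/E:
  (33 − 35.364)²/35.364 = 0.1580
  (40 − 37.636)²/37.636 = 0.1485
  (17 − 19.862)²/19.862 = 0.4124
  (24 − 21.138)²/21.138 = 0.3875
  (18 − 16.471)²/16.471 = 0.1419
  (16 − 17.529)²/17.529 = 0.1334
  (41 − 37.302)²/37.302 = 0.3666
  (36 − 39.698)²/39.698 = 0.3445
χ² = 0.1580 + 0.1485 + 0.4124 + 0.3875 + 0.1419 + 0.1334 + 0.3666 + 0.3445 = 2.09
df = (4−1)(2−1) = 3. Since 2.09 < 9.348, fail to reject the null hypothesis of independence at α = 0.025.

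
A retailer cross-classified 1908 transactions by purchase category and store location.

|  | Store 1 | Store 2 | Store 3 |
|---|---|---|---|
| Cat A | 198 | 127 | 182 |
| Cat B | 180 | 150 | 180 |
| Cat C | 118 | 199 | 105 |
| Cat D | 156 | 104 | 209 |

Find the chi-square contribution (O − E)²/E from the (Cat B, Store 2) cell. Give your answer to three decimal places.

Row total (Cat B) = 510; column total (Store 2) = 580; N = 1908.
Expected count E = 510 × 580 / 1908 = 155.0314.
Contribution = (O − E)²/E = (150 − 155.0314)² / 155.0314 = 0.163.

0.163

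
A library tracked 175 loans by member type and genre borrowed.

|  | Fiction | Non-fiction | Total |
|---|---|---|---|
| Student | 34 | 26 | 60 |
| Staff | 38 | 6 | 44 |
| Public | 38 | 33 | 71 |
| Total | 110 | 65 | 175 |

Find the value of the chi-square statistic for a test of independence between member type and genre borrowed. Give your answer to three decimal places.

Grand total N = 175.
Expected counts (row total × column total / N):
  Student, Fiction: 60×110/175 = 37.7143
  Student, Non-fiction: 60×65/175 = 22.2857
  Staff, Fiction: 44×110/175 = 27.6571
  Staff, Non-fiction: 44×65/175 = 16.3429
  Public, Fiction: 71×110/175 = 44.6286
  Public, Non-fiction: 71×65/175 = 26.3714
Contributions (O − E)²/E:
  (34 − 37.7143)²/37.7143 = 0.3658
  (26 − 22.2857)²/22.2857 = 0.6191
  (38 − 27.6571)²/27.6571 = 3.8679
  (6 − 16.3429)²/16.3429 = 6.5457
  (38 − 44.6286)²/44.6286 = 0.9845
  (33 − 26.3714)²/26.3714 = 1.6661
χ² = 0.3658 + 0.6191 + 3.8679 + 6.5457 + 0.9845 + 1.6661 = 14.049

14.049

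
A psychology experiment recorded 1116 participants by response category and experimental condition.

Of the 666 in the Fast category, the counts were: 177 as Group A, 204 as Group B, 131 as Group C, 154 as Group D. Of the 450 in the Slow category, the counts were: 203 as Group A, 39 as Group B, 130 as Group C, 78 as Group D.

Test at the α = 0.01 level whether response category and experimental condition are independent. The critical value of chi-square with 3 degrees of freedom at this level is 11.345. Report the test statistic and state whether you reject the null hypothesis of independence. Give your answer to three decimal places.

100.682; reject H₀

Row totals: 666, 450. Column totals: 380, 243, 261, 232. Grand total N = 1116.
Expected counts (row total × column total / N):
  Fast, Group A: 666×380/1116 = 226.7742
  Fast, Group B: 666×243/1116 = 145.0161
  Fast, Group C: 666×261/1116 = 155.7581
  Fast, Group D: 666×232/1116 = 138.4516
  Slow, Group A: 450×380/1116 = 153.2258
  Slow, Group B: 450×243/1116 = 97.9839
  Slow, Group C: 450×261/1116 = 105.2419
  Slow, Group D: 450×232/1116 = 93.5484
Contributions (O − E)²/E:
  (177 − 226.7742)²/226.7742 = 10.9248
  (204 − 145.0161)²/145.0161 = 23.9911
  (131 − 155.7581)²/155.7581 = 3.9354
  (154 − 138.4516)²/138.4516 = 1.7461
  (203 − 153.2258)²/153.2258 = 16.1688
  (39 − 97.9839)²/97.9839 = 35.5069
  (130 − 105.2419)²/105.2419 = 5.8243
  (78 − 93.5484)²/93.5484 = 2.5843
χ² = 10.9248 + 23.9911 + 3.9354 + 1.7461 + 16.1688 + 35.5069 + 5.8243 + 2.5843 = 100.682
df = (2−1)(4−1) = 3. Since 100.682 > 11.345, reject the null hypothesis of independence at α = 0.01.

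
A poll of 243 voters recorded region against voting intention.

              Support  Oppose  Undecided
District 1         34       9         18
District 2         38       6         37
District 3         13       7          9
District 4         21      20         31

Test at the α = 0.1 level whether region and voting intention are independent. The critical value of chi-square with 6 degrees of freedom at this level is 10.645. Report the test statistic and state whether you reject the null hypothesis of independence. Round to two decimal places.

Row totals: 61, 81, 29, 72. Column totals: 106, 42, 95. Grand total N = 243.
Expected counts (row total × column total / N):
  District 1, Support: 61×106/243 = 26.609
  District 1, Oppose: 61×42/243 = 10.543
  District 1, Undecided: 61×95/243 = 23.848
  District 2, Support: 81×106/243 = 35.333
  District 2, Oppose: 81×42/243 = 14.000
  District 2, Undecided: 81×95/243 = 31.667
  District 3, Support: 29×106/243 = 12.650
  District 3, Oppose: 29×42/243 = 5.012
  District 3, Undecided: 29×95/243 = 11.337
  District 4, Support: 72×106/243 = 31.407
  District 4, Oppose: 72×42/243 = 12.444
  District 4, Undecided: 72×95/243 = 28.148
Contributions (O − E)²/E:
  (34 − 26.609)²/26.609 = 2.0529
  (9 − 10.543)²/10.543 = 0.2258
  (18 − 23.848)²/23.848 = 1.4340
  (38 − 35.333)²/35.333 = 0.2013
  (6 − 14.000)²/14.000 = 4.5714
  (37 − 31.667)²/31.667 = 0.8981
  (13 − 12.650)²/12.650 = 0.0097
  (7 − 5.012)²/5.012 = 0.7885
  (9 − 11.337)²/11.337 = 0.4817
  (21 − 31.407)²/31.407 = 3.4485
  (20 − 12.444)²/12.444 = 4.5880
  (31 − 28.148)²/28.148 = 0.2890
χ² = 2.0529 + 0.2258 + 1.4340 + 0.2013 + 4.5714 + 0.8981 + 0.0097 + 0.7885 + 0.4817 + 3.4485 + 4.5880 + 0.2890 = 18.99
df = (4−1)(3−1) = 6. Since 18.99 > 10.645, reject the null hypothesis of independence at α = 0.1.

18.99; reject H₀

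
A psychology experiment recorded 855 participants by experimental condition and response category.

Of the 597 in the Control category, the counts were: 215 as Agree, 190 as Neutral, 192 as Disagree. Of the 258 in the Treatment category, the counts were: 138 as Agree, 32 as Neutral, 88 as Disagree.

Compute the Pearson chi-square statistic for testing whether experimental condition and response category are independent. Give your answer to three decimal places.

39.707

Row totals: 597, 258. Column totals: 353, 222, 280. Grand total N = 855.
Expected counts (row total × column total / N):
  Control, Agree: 597×353/855 = 246.4807
  Control, Neutral: 597×222/855 = 155.0105
  Control, Disagree: 597×280/855 = 195.5088
  Treatment, Agree: 258×353/855 = 106.5193
  Treatment, Neutral: 258×222/855 = 66.9895
  Treatment, Disagree: 258×280/855 = 84.4912
Contributions (O − E)²/E:
  (215 − 246.4807)²/246.4807 = 4.0207
  (190 − 155.0105)²/155.0105 = 7.8979
  (192 − 195.5088)²/195.5088 = 0.0630
  (138 − 106.5193)²/106.5193 = 9.3038
  (32 − 66.9895)²/66.9895 = 18.2755
  (88 − 84.4912)²/84.4912 = 0.1457
χ² = 4.0207 + 7.8979 + 0.0630 + 9.3038 + 18.2755 + 0.1457 = 39.707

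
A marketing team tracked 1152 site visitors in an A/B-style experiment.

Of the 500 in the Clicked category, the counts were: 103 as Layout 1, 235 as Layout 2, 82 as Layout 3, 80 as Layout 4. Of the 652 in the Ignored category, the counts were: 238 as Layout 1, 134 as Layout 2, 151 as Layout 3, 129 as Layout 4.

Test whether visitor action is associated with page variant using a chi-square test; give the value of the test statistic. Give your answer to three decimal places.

94.604

Row totals: 500, 652. Column totals: 341, 369, 233, 209. Grand total N = 1152.
Expected counts (row total × column total / N):
  Clicked, Layout 1: 500×341/1152 = 148.0035
  Clicked, Layout 2: 500×369/1152 = 160.1562
  Clicked, Layout 3: 500×233/1152 = 101.1285
  Clicked, Layout 4: 500×209/1152 = 90.7118
  Ignored, Layout 1: 652×341/1152 = 192.9965
  Ignored, Layout 2: 652×369/1152 = 208.8438
  Ignored, Layout 3: 652×233/1152 = 131.8715
  Ignored, Layout 4: 652×209/1152 = 118.2882
Contributions (O − E)²/E:
  (103 − 148.0035)²/148.0035 = 13.6842
  (235 − 160.1562)²/160.1562 = 34.9758
  (82 − 101.1285)²/101.1285 = 3.6182
  (80 − 90.7118)²/90.7118 = 1.2649
  (238 − 192.9965)²/192.9965 = 10.4941
  (134 − 208.8438)²/208.8438 = 26.8219
  (151 − 131.8715)²/131.8715 = 2.7747
  (129 − 118.2882)²/118.2882 = 0.9700
χ² = 13.6842 + 34.9758 + 3.6182 + 1.2649 + 10.4941 + 26.8219 + 2.7747 + 0.9700 = 94.604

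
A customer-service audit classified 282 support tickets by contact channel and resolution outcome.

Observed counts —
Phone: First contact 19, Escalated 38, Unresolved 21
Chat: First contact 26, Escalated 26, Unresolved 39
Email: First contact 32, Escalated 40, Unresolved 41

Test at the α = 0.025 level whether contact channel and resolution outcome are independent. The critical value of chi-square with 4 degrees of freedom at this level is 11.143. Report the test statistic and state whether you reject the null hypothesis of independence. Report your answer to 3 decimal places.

8.067; fail to reject H₀

Row totals: 78, 91, 113. Column totals: 77, 104, 101. Grand total N = 282.
Expected counts (row total × column total / N):
  Phone, First contact: 78×77/282 = 21.2979
  Phone, Escalated: 78×104/282 = 28.7660
  Phone, Unresolved: 78×101/282 = 27.9362
  Chat, First contact: 91×77/282 = 24.8475
  Chat, Escalated: 91×104/282 = 33.5603
  Chat, Unresolved: 91×101/282 = 32.5922
  Email, First contact: 113×77/282 = 30.8546
  Email, Escalated: 113×104/282 = 41.6738
  Email, Unresolved: 113×101/282 = 40.4716
Contributions (O − E)²/E:
  (19 − 21.2979)²/21.2979 = 0.2479
  (38 − 28.7660)²/28.7660 = 2.9642
  (21 − 27.9362)²/27.9362 = 1.7222
  (26 − 24.8475)²/24.8475 = 0.0535
  (26 − 33.5603)²/33.5603 = 1.7031
  (39 − 32.5922)²/32.5922 = 1.2598
  (32 − 30.8546)²/30.8546 = 0.0425
  (40 − 41.6738)²/41.6738 = 0.0672
  (41 − 40.4716)²/40.4716 = 0.0069
χ² = 0.2479 + 2.9642 + 1.7222 + 0.0535 + 1.7031 + 1.2598 + 0.0425 + 0.0672 + 0.0069 = 8.067
df = (3−1)(3−1) = 4. Since 8.067 < 11.143, fail to reject the null hypothesis of independence at α = 0.025.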